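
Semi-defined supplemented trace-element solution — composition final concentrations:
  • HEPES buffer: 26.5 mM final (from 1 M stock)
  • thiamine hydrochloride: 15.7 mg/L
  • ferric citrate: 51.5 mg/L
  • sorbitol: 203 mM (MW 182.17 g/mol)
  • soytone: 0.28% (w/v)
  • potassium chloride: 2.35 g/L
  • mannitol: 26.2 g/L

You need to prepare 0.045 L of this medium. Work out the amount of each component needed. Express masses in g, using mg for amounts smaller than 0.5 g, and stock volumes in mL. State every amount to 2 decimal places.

Working volume: 0.045 L.
HEPES buffer: V = C2·V2/C1 = 26.5 mM × 45 mL ÷ 1000 mM = 1.19 mL
thiamine hydrochloride: 15.7 mg/L × 0.045 L = 0.71 mg
ferric citrate: 51.5 mg/L × 0.045 L = 2.32 mg
sorbitol: 203 mmol/L × 182.17 g/mol × 0.045 L ÷ 1000 = 1.66 g
soytone: 0.28% w/v = 2.8 g/L → 2.8 × 0.045 L = 0.126 g = 126.00 mg
potassium chloride: 2.35 g/L × 0.045 L = 0.10575 g = 105.75 mg
mannitol: 26.2 g/L × 0.045 L = 1.18 g

HEPES buffer 1.19 mL; thiamine hydrochloride 0.71 mg; ferric citrate 2.32 mg; sorbitol 1.66 g; soytone 126.00 mg; potassium chloride 105.75 mg; mannitol 1.18 g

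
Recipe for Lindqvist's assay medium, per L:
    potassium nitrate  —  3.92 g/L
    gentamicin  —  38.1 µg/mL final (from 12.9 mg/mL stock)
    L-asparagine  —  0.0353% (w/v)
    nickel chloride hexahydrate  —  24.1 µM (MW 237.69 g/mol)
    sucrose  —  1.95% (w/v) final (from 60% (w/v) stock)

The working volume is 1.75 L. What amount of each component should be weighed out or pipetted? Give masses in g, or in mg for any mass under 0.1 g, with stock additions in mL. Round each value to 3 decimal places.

potassium nitrate 6.860 g; gentamicin 5.169 mL; L-asparagine 0.618 g; nickel chloride hexahydrate 10.025 mg; sucrose 56.875 mL

Scale factor relative to 1 L: 1.75.
potassium nitrate: 3.92 g/L × 1.75 L = 6.860 g
gentamicin: dilute stock: 38.1 µg/mL × 1750 mL ÷ 12900 µg/mL = 5.169 mL
L-asparagine: 0.0353 g per 100 mL × 1750 mL ÷ 100 = 0.618 g
nickel chloride hexahydrate: 24.1 µmol/L × 237.69 g/mol × 1.75 L ÷ 1000 = 10.025 mg
sucrose: V = C2·V2/C1 = 1.95% ÷ 60% × 1750 mL = 56.875 mL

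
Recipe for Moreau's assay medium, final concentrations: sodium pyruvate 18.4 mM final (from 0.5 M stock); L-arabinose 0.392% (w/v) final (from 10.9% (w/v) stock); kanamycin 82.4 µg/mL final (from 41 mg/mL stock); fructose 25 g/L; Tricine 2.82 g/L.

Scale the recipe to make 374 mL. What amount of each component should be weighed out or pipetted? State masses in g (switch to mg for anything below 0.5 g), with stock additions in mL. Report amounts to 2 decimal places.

Working volume: 374 mL = 0.374 L.
sodium pyruvate: dilute stock: 18.4 mM × 374 mL ÷ 500 mM = 13.76 mL
L-arabinose: C1V1 = C2V2 → 0.392% ÷ 10.9% × 374 mL = 13.45 mL
kanamycin: C1V1 = C2V2 → 82.4 µg/mL × 374 mL ÷ 41000 µg/mL = 0.75 mL
fructose: 25 g/L × 0.374 L = 9.35 g
Tricine: 2.82 g/L × 0.374 L = 1.05 g

sodium pyruvate 13.76 mL; L-arabinose 13.45 mL; kanamycin 0.75 mL; fructose 9.35 g; Tricine 1.05 g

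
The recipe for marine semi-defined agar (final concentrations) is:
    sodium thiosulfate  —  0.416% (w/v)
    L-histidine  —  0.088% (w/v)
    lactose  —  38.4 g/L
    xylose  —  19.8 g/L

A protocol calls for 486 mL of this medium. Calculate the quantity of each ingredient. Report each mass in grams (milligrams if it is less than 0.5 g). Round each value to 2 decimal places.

sodium thiosulfate 2.02 g; L-histidine 427.68 mg; lactose 18.66 g; xylose 9.62 g

Target volume = 486 mL = 0.486 L.
sodium thiosulfate: 0.416% w/v = 4.16 g/L → 4.16 × 0.486 L = 2.02 g
L-histidine: 0.088 g per 100 mL × 486 mL ÷ 100 = 0.42768 g = 427.68 mg
lactose: 38.4 g/L × 0.486 L = 18.66 g
xylose: 19.8 g/L × 0.486 L = 9.62 g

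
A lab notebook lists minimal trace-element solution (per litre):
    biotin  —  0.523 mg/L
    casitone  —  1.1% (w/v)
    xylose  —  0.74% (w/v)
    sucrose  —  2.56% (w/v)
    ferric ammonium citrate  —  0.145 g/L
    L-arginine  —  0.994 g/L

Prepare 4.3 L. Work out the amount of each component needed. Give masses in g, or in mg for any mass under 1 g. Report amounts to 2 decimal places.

biotin 2.25 mg; casitone 47.30 g; xylose 31.82 g; sucrose 110.08 g; ferric ammonium citrate 623.50 mg; L-arginine 4.27 g

Scale factor relative to 1 L: 4.3.
biotin: 0.523 mg/L × 4.3 L = 2.25 mg
casitone: 1.1% w/v = 11 g/L → 11 × 4.3 L = 47.30 g
xylose: 0.74 g per 100 mL × 4300 mL ÷ 100 = 31.82 g
sucrose: 2.56% w/v = 25.6 g/L → 25.6 × 4.3 L = 110.08 g
ferric ammonium citrate: 0.145 g/L × 4.3 L = 0.6235 g = 623.50 mg
L-arginine: 0.994 g/L × 4.3 L = 4.27 g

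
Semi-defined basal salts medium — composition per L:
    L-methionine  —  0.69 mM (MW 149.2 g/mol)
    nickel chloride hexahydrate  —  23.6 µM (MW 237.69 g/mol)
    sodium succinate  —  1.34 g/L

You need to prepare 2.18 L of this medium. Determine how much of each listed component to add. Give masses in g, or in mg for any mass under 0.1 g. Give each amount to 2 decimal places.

L-methionine 0.22 g; nickel chloride hexahydrate 12.23 mg; sodium succinate 2.92 g

Working volume: 2.18 L.
L-methionine: 0.69 mmol/L × 149.2 g/mol × 2.18 L ÷ 1000 = 0.22 g
nickel chloride hexahydrate: 23.6 µmol/L × 237.69 g/mol × 2.18 L ÷ 1000 = 12.23 mg
sodium succinate: 1.34 g/L × 2.18 L = 2.92 g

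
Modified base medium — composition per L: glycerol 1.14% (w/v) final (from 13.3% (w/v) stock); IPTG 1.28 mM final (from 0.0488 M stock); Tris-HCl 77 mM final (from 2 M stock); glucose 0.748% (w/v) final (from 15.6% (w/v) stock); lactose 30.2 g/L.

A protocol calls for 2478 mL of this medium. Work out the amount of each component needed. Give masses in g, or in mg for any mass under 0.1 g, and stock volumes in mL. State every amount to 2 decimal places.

Scale factor relative to 1 L: 2.478.
glycerol: V = C2·V2/C1 = 1.14% ÷ 13.3% × 2478 mL = 212.40 mL
IPTG: V = C2·V2/C1 = 1.28 mM × 2478 mL ÷ 48.8 mM = 65.00 mL
Tris-HCl: V = C2·V2/C1 = 77 mM × 2478 mL ÷ 2000 mM = 95.40 mL
glucose: V = C2·V2/C1 = 0.748% ÷ 15.6% × 2478 mL = 118.82 mL
lactose: 30.2 g/L × 2.478 L = 74.84 g

glycerol 212.40 mL; IPTG 65.00 mL; Tris-HCl 95.40 mL; glucose 118.82 mL; lactose 74.84 g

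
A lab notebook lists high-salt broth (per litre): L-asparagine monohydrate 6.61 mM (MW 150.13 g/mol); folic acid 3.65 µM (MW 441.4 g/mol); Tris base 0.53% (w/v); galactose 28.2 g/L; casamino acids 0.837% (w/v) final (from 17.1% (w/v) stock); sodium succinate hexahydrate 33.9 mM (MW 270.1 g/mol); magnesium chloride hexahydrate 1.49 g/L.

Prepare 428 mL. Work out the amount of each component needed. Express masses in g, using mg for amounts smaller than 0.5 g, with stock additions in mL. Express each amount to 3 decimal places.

L-asparagine monohydrate 424.730 mg; folic acid 0.690 mg; Tris base 2.268 g; galactose 12.070 g; casamino acids 20.949 mL; sodium succinate hexahydrate 3.919 g; magnesium chloride hexahydrate 0.638 g

Working volume: 428 mL = 0.428 L.
L-asparagine monohydrate: 6.61 mmol/L × 150.13 mg/mmol × 0.428 L = 424.730 mg
folic acid: 3.65 µmol/L × 441.4 g/mol × 0.428 L ÷ 1000 = 0.690 mg
Tris base: 0.53 g per 100 mL × 428 mL ÷ 100 = 2.268 g
galactose: 28.2 g/L × 0.428 L = 12.070 g
casamino acids: C1V1 = C2V2 → 0.837% ÷ 17.1% × 428 mL = 20.949 mL
sodium succinate hexahydrate: 33.9 mmol/L × 270.1 g/mol × 0.428 L ÷ 1000 = 3.919 g
magnesium chloride hexahydrate: 1.49 g/L × 0.428 L = 0.638 g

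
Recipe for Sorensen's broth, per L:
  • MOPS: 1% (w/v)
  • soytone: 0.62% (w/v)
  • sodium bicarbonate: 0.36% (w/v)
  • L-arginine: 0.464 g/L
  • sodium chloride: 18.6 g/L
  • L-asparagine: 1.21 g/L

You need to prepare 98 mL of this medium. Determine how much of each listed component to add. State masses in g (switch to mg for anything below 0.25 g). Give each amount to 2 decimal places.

Target volume = 98 mL = 0.098 L.
MOPS: 1% w/v = 10 g/L → 10 × 0.098 L = 0.98 g
soytone: 0.62% w/v = 6.2 g/L → 6.2 × 0.098 L = 0.61 g
sodium bicarbonate: 0.36% w/v = 3.6 g/L → 3.6 × 0.098 L = 0.35 g
L-arginine: 0.464 g/L × 0.098 L = 0.045472 g = 45.47 mg
sodium chloride: 18.6 g/L × 0.098 L = 1.82 g
L-asparagine: 1.21 g/L × 0.098 L = 0.11858 g = 118.58 mg

MOPS 0.98 g; soytone 0.61 g; sodium bicarbonate 0.35 g; L-arginine 45.47 mg; sodium chloride 1.82 g; L-asparagine 118.58 mg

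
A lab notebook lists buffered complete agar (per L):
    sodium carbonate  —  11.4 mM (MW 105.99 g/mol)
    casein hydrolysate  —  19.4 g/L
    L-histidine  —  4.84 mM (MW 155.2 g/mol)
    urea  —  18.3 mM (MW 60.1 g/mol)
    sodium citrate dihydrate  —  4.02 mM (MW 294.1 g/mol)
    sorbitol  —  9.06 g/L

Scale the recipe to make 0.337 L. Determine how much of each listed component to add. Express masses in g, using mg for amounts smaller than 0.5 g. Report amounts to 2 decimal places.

Scale factor relative to 1 L: 0.337.
sodium carbonate: 11.4 mmol/L × 105.99 mg/mmol × 0.337 L = 407.19 mg
casein hydrolysate: 19.4 g/L × 0.337 L = 6.54 g
L-histidine: 4.84 mmol/L × 155.2 mg/mmol × 0.337 L = 253.14 mg
urea: 18.3 mmol/L × 60.1 mg/mmol × 0.337 L = 370.64 mg
sodium citrate dihydrate: 4.02 mmol/L × 294.1 mg/mmol × 0.337 L = 398.43 mg
sorbitol: 9.06 g/L × 0.337 L = 3.05 g

sodium carbonate 407.19 mg; casein hydrolysate 6.54 g; L-histidine 253.14 mg; urea 370.64 mg; sodium citrate dihydrate 398.43 mg; sorbitol 3.05 g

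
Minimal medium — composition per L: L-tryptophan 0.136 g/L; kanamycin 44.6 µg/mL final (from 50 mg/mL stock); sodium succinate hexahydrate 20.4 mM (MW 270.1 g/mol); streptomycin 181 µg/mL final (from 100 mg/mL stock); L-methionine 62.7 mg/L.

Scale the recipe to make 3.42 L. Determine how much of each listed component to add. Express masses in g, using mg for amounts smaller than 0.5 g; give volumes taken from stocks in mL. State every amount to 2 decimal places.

L-tryptophan 465.12 mg; kanamycin 3.05 mL; sodium succinate hexahydrate 18.84 g; streptomycin 6.19 mL; L-methionine 214.43 mg

Scale factor relative to 1 L: 3.42.
L-tryptophan: 0.136 g/L × 3.42 L = 0.46512 g = 465.12 mg
kanamycin: V = C2·V2/C1 = 44.6 µg/mL × 3420 mL ÷ 50000 µg/mL = 3.05 mL
sodium succinate hexahydrate: 20.4 mmol/L × 270.1 g/mol × 3.42 L ÷ 1000 = 18.84 g
streptomycin: dilute stock: 181 µg/mL × 3420 mL ÷ 100000 µg/mL = 6.19 mL
L-methionine: 62.7 mg/L × 3.42 L = 214.43 mg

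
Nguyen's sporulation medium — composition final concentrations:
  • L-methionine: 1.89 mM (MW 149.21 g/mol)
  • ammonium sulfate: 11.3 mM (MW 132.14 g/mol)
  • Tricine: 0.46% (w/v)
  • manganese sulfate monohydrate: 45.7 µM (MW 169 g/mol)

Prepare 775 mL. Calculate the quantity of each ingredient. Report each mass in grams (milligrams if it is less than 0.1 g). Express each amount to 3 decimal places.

Scale factor relative to 1 L: 0.775.
L-methionine: 1.89 mmol/L × 149.21 g/mol × 0.775 L ÷ 1000 = 0.219 g
ammonium sulfate: 11.3 mmol/L × 132.14 g/mol × 0.775 L ÷ 1000 = 1.157 g
Tricine: 0.46 g per 100 mL × 775 mL ÷ 100 = 3.565 g
manganese sulfate monohydrate: 45.7 µmol/L × 169 g/mol × 0.775 L ÷ 1000 = 5.986 mg

L-methionine 0.219 g; ammonium sulfate 1.157 g; Tricine 3.565 g; manganese sulfate monohydrate 5.986 mg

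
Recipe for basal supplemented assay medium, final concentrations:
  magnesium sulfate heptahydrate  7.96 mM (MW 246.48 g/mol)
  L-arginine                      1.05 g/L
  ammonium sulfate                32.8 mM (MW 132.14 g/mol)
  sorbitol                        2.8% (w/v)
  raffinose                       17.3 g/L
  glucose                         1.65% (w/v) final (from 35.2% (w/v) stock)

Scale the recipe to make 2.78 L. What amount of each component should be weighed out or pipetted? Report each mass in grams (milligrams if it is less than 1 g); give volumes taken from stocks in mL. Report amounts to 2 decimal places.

magnesium sulfate heptahydrate 5.45 g; L-arginine 2.92 g; ammonium sulfate 12.05 g; sorbitol 77.84 g; raffinose 48.09 g; glucose 130.31 mL

Scale factor relative to 1 L: 2.78.
magnesium sulfate heptahydrate: 7.96 mmol/L × 246.48 g/mol × 2.78 L ÷ 1000 = 5.45 g
L-arginine: 1.05 g/L × 2.78 L = 2.92 g
ammonium sulfate: 32.8 mmol/L × 132.14 g/mol × 2.78 L ÷ 1000 = 12.05 g
sorbitol: 2.8% w/v = 28 g/L → 28 × 2.78 L = 77.84 g
raffinose: 17.3 g/L × 2.78 L = 48.09 g
glucose: dilute stock: 1.65% ÷ 35.2% × 2780 mL = 130.31 mL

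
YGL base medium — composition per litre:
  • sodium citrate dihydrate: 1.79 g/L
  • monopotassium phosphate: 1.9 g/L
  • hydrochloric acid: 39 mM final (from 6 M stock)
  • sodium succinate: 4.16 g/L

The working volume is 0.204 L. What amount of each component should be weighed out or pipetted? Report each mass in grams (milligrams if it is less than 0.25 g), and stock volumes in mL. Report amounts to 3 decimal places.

sodium citrate dihydrate 0.365 g; monopotassium phosphate 0.388 g; hydrochloric acid 1.326 mL; sodium succinate 0.849 g

Scale factor relative to 1 L: 0.204.
sodium citrate dihydrate: 1.79 g/L × 0.204 L = 0.365 g
monopotassium phosphate: 1.9 g/L × 0.204 L = 0.388 g
hydrochloric acid: V = C2·V2/C1 = 39 mM × 204 mL ÷ 6000 mM = 1.326 mL
sodium succinate: 4.16 g/L × 0.204 L = 0.849 g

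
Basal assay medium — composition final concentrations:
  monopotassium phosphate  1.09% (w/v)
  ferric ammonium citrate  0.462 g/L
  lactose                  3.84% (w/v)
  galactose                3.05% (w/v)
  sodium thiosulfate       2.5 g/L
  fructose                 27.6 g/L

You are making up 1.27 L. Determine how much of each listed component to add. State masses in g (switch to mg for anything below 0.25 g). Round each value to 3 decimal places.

monopotassium phosphate 13.843 g; ferric ammonium citrate 0.587 g; lactose 48.768 g; galactose 38.735 g; sodium thiosulfate 3.175 g; fructose 35.052 g

Working volume: 1.27 L.
monopotassium phosphate: 1.09 g per 100 mL × 1270 mL ÷ 100 = 13.843 g
ferric ammonium citrate: 0.462 g/L × 1.27 L = 0.587 g
lactose: 3.84 g per 100 mL × 1270 mL ÷ 100 = 48.768 g
galactose: 3.05% w/v = 30.5 g/L → 30.5 × 1.27 L = 38.735 g
sodium thiosulfate: 2.5 g/L × 1.27 L = 3.175 g
fructose: 27.6 g/L × 1.27 L = 35.052 g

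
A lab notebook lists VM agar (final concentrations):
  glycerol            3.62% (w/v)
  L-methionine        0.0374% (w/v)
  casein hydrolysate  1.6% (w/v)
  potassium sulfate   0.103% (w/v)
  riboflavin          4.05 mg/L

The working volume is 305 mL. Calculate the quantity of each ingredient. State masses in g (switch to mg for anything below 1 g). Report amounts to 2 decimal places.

Scale factor relative to 1 L: 0.305.
glycerol: 3.62 g per 100 mL × 305 mL ÷ 100 = 11.04 g
L-methionine: 0.0374% w/v = 0.374 g/L → 0.374 × 0.305 L = 0.11407 g = 114.07 mg
casein hydrolysate: 1.6% w/v = 16 g/L → 16 × 0.305 L = 4.88 g
potassium sulfate: 0.103 g per 100 mL × 305 mL ÷ 100 = 0.31415 g = 314.15 mg
riboflavin: 4.05 mg/L × 0.305 L = 1.24 mg

glycerol 11.04 g; L-methionine 114.07 mg; casein hydrolysate 4.88 g; potassium sulfate 314.15 mg; riboflavin 1.24 mg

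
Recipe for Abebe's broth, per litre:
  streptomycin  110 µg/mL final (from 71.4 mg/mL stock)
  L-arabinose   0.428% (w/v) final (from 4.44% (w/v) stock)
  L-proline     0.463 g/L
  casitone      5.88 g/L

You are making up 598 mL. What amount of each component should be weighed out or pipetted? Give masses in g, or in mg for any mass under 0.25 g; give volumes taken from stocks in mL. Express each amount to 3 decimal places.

streptomycin 0.921 mL; L-arabinose 57.645 mL; L-proline 0.277 g; casitone 3.516 g

Scale factor relative to 1 L: 0.598.
streptomycin: V = C2·V2/C1 = 110 µg/mL × 598 mL ÷ 71400 µg/mL = 0.921 mL
L-arabinose: dilute stock: 0.428% ÷ 4.44% × 598 mL = 57.645 mL
L-proline: 0.463 g/L × 0.598 L = 0.277 g
casitone: 5.88 g/L × 0.598 L = 3.516 g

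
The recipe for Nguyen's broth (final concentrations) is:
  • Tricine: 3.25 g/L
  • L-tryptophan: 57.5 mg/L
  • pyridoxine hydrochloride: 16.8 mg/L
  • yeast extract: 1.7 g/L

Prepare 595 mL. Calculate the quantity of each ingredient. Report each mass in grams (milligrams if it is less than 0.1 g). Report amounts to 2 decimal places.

Tricine 1.93 g; L-tryptophan 34.21 mg; pyridoxine hydrochloride 10.00 mg; yeast extract 1.01 g

Scale factor relative to 1 L: 0.595.
Tricine: 3.25 g/L × 0.595 L = 1.93 g
L-tryptophan: 57.5 mg/L × 0.595 L = 34.21 mg
pyridoxine hydrochloride: 16.8 mg/L × 0.595 L = 10.00 mg
yeast extract: 1.7 g/L × 0.595 L = 1.01 g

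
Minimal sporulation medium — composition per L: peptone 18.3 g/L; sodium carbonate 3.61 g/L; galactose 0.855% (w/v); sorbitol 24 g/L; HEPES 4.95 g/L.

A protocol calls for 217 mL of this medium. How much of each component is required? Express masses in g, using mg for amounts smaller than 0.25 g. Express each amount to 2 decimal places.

Scale factor relative to 1 L: 0.217.
peptone: 18.3 g/L × 0.217 L = 3.97 g
sodium carbonate: 3.61 g/L × 0.217 L = 0.78 g
galactose: 0.855 g per 100 mL × 217 mL ÷ 100 = 1.86 g
sorbitol: 24 g/L × 0.217 L = 5.21 g
HEPES: 4.95 g/L × 0.217 L = 1.07 g

peptone 3.97 g; sodium carbonate 0.78 g; galactose 1.86 g; sorbitol 5.21 g; HEPES 1.07 g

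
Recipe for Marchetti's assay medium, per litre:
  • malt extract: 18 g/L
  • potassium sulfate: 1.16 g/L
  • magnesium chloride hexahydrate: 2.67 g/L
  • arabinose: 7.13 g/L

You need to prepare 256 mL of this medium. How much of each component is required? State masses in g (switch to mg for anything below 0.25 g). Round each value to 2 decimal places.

Working volume: 256 mL = 0.256 L.
malt extract: 18 g/L × 0.256 L = 4.61 g
potassium sulfate: 1.16 g/L × 0.256 L = 0.30 g
magnesium chloride hexahydrate: 2.67 g/L × 0.256 L = 0.68 g
arabinose: 7.13 g/L × 0.256 L = 1.83 g

malt extract 4.61 g; potassium sulfate 0.30 g; magnesium chloride hexahydrate 0.68 g; arabinose 1.83 g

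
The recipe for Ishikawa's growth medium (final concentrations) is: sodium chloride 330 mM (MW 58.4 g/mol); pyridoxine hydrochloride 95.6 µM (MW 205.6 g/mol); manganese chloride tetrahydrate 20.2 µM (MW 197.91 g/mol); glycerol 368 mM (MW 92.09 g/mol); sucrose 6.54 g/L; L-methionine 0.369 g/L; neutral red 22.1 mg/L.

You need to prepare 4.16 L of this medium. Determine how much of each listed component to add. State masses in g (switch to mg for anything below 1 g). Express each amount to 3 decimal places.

sodium chloride 80.172 g; pyridoxine hydrochloride 81.766 mg; manganese chloride tetrahydrate 16.631 mg; glycerol 140.979 g; sucrose 27.206 g; L-methionine 1.535 g; neutral red 91.936 mg

Scale factor relative to 1 L: 4.16.
sodium chloride: 330 mmol/L × 58.4 g/mol × 4.16 L ÷ 1000 = 80.172 g
pyridoxine hydrochloride: 95.6 µmol/L × 205.6 g/mol × 4.16 L ÷ 1000 = 81.766 mg
manganese chloride tetrahydrate: 20.2 µmol/L × 197.91 g/mol × 4.16 L ÷ 1000 = 16.631 mg
glycerol: 368 mmol/L × 92.09 g/mol × 4.16 L ÷ 1000 = 140.979 g
sucrose: 6.54 g/L × 4.16 L = 27.206 g
L-methionine: 0.369 g/L × 4.16 L = 1.535 g
neutral red: 22.1 mg/L × 4.16 L = 91.936 mg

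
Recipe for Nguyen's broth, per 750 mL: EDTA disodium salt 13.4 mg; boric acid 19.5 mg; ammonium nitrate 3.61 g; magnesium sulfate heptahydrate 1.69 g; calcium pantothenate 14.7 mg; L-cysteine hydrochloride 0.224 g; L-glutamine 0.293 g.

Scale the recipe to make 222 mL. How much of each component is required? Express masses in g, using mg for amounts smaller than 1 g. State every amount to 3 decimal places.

EDTA disodium salt 3.966 mg; boric acid 5.772 mg; ammonium nitrate 1.069 g; magnesium sulfate heptahydrate 500.240 mg; calcium pantothenate 4.351 mg; L-cysteine hydrochloride 66.304 mg; L-glutamine 86.728 mg

Scale factor = 222 mL / 750 mL = 0.296.
EDTA disodium salt: 13.4 mg × (222 mL / 750 mL) = 3.966 mg
boric acid: 19.5 mg × (222 mL / 750 mL) = 5.772 mg
ammonium nitrate: 3.61 g × (222 mL / 750 mL) = 1.069 g
magnesium sulfate heptahydrate: 1.69 g × (222 mL / 750 mL) = 0.50024 g = 500.240 mg
calcium pantothenate: 14.7 mg × (222 mL / 750 mL) = 4.351 mg
L-cysteine hydrochloride: 0.224 g × (222 mL / 750 mL) = 0.066304 g = 66.304 mg
L-glutamine: 0.293 g × (222 mL / 750 mL) = 0.086728 g = 86.728 mg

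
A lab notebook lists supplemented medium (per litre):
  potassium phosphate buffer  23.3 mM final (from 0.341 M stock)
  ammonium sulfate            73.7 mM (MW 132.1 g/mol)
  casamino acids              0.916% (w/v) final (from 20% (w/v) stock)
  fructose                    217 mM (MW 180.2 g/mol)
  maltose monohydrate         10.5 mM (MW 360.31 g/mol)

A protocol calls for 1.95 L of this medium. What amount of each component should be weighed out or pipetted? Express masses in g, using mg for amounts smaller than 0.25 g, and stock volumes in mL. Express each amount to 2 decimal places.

Scale factor relative to 1 L: 1.95.
potassium phosphate buffer: V = C2·V2/C1 = 23.3 mM × 1950 mL ÷ 341 mM = 133.24 mL
ammonium sulfate: 73.7 mmol/L × 132.1 g/mol × 1.95 L ÷ 1000 = 18.98 g
casamino acids: C1V1 = C2V2 → 0.916% ÷ 20% × 1950 mL = 89.31 mL
fructose: 217 mmol/L × 180.2 g/mol × 1.95 L ÷ 1000 = 76.25 g
maltose monohydrate: 10.5 mmol/L × 360.31 g/mol × 1.95 L ÷ 1000 = 7.38 g

potassium phosphate buffer 133.24 mL; ammonium sulfate 18.98 g; casamino acids 89.31 mL; fructose 76.25 g; maltose monohydrate 7.38 g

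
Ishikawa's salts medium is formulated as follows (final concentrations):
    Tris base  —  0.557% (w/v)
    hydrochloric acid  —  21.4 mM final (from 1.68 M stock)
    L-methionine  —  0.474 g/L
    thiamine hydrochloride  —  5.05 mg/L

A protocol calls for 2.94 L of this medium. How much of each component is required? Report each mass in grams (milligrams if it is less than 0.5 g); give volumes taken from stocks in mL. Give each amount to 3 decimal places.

Tris base 16.376 g; hydrochloric acid 37.450 mL; L-methionine 1.394 g; thiamine hydrochloride 14.847 mg

Scale factor relative to 1 L: 2.94.
Tris base: 0.557% w/v = 5.57 g/L → 5.57 × 2.94 L = 16.376 g
hydrochloric acid: V = C2·V2/C1 = 21.4 mM × 2940 mL ÷ 1680 mM = 37.450 mL
L-methionine: 0.474 g/L × 2.94 L = 1.394 g
thiamine hydrochloride: 5.05 mg/L × 2.94 L = 14.847 mg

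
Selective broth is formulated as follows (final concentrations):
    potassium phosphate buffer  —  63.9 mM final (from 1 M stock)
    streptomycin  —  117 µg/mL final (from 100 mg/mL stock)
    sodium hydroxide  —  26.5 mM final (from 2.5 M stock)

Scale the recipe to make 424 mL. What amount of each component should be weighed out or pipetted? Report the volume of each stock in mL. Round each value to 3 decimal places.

potassium phosphate buffer 27.094 mL; streptomycin 0.496 mL; sodium hydroxide 4.494 mL

Working volume: 424 mL = 0.424 L.
potassium phosphate buffer: C1V1 = C2V2 → 63.9 mM × 424 mL ÷ 1000 mM = 27.094 mL
streptomycin: C1V1 = C2V2 → 117 µg/mL × 424 mL ÷ 100000 µg/mL = 0.496 mL
sodium hydroxide: C1V1 = C2V2 → 26.5 mM × 424 mL ÷ 2500 mM = 4.494 mL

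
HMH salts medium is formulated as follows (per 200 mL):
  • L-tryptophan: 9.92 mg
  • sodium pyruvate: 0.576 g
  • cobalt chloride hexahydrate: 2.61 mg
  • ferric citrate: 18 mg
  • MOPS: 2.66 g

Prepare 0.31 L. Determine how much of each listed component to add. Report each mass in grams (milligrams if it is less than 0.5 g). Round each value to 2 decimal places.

Scale factor = 310 mL / 200 mL = 1.55.
L-tryptophan: 9.92 mg × (310 mL / 200 mL) = 15.38 mg
sodium pyruvate: 0.576 g × (310 mL / 200 mL) = 0.89 g
cobalt chloride hexahydrate: 2.61 mg × (310 mL / 200 mL) = 4.05 mg
ferric citrate: 18 mg × (310 mL / 200 mL) = 27.90 mg
MOPS: 2.66 g × (310 mL / 200 mL) = 4.12 g

L-tryptophan 15.38 mg; sodium pyruvate 0.89 g; cobalt chloride hexahydrate 4.05 mg; ferric citrate 27.90 mg; MOPS 4.12 g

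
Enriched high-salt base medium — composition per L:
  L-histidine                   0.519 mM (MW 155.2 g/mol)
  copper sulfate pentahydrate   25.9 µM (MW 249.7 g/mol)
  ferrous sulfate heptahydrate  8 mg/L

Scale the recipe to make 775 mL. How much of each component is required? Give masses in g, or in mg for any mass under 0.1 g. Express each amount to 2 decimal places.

Scale factor relative to 1 L: 0.775.
L-histidine: 0.519 mmol/L × 155.2 mg/mmol × 0.775 L = 62.43 mg
copper sulfate pentahydrate: 25.9 µmol/L × 249.7 g/mol × 0.775 L ÷ 1000 = 5.01 mg
ferrous sulfate heptahydrate: 8 mg/L × 0.775 L = 6.20 mg

L-histidine 62.43 mg; copper sulfate pentahydrate 5.01 mg; ferrous sulfate heptahydrate 6.20 mg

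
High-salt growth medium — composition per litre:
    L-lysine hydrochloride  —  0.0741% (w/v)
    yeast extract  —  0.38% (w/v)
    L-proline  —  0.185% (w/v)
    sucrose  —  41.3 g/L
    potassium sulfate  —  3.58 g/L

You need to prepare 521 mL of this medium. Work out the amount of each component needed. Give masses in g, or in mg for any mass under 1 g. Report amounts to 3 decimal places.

L-lysine hydrochloride 386.061 mg; yeast extract 1.980 g; L-proline 963.850 mg; sucrose 21.517 g; potassium sulfate 1.865 g

Working volume: 521 mL = 0.521 L.
L-lysine hydrochloride: 0.0741% w/v = 0.741 g/L → 0.741 × 0.521 L = 0.386061 g = 386.061 mg
yeast extract: 0.38 g per 100 mL × 521 mL ÷ 100 = 1.980 g
L-proline: 0.185 g per 100 mL × 521 mL ÷ 100 = 0.96385 g = 963.850 mg
sucrose: 41.3 g/L × 0.521 L = 21.517 g
potassium sulfate: 3.58 g/L × 0.521 L = 1.865 g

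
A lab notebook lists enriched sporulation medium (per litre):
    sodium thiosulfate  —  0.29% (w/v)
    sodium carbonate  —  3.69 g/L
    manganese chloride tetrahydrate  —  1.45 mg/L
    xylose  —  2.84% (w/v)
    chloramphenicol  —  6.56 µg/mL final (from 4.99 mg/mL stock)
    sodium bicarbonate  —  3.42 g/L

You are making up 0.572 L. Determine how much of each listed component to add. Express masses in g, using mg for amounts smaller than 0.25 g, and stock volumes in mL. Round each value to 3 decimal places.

sodium thiosulfate 1.659 g; sodium carbonate 2.111 g; manganese chloride tetrahydrate 0.829 mg; xylose 16.245 g; chloramphenicol 0.752 mL; sodium bicarbonate 1.956 g

Working volume: 0.572 L.
sodium thiosulfate: 0.29 g per 100 mL × 572 mL ÷ 100 = 1.659 g
sodium carbonate: 3.69 g/L × 0.572 L = 2.111 g
manganese chloride tetrahydrate: 1.45 mg/L × 0.572 L = 0.829 mg
xylose: 2.84% w/v = 28.4 g/L → 28.4 × 0.572 L = 16.245 g
chloramphenicol: V = C2·V2/C1 = 6.56 µg/mL × 572 mL ÷ 4990 µg/mL = 0.752 mL
sodium bicarbonate: 3.42 g/L × 0.572 L = 1.956 g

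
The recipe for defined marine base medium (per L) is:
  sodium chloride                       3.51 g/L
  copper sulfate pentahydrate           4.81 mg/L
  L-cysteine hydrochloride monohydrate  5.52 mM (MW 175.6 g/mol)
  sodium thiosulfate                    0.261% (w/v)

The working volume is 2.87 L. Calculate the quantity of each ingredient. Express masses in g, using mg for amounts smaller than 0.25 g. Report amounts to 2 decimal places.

sodium chloride 10.07 g; copper sulfate pentahydrate 13.80 mg; L-cysteine hydrochloride monohydrate 2.78 g; sodium thiosulfate 7.49 g

Working volume: 2.87 L.
sodium chloride: 3.51 g/L × 2.87 L = 10.07 g
copper sulfate pentahydrate: 4.81 mg/L × 2.87 L = 13.80 mg
L-cysteine hydrochloride monohydrate: 5.52 mmol/L × 175.6 g/mol × 2.87 L ÷ 1000 = 2.78 g
sodium thiosulfate: 0.261% w/v = 2.61 g/L → 2.61 × 2.87 L = 7.49 g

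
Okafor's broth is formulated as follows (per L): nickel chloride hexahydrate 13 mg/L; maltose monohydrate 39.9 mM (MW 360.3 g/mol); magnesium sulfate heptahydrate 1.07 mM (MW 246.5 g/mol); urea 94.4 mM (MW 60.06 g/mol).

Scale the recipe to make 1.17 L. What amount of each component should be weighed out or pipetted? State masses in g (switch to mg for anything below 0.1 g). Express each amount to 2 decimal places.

nickel chloride hexahydrate 15.21 mg; maltose monohydrate 16.82 g; magnesium sulfate heptahydrate 0.31 g; urea 6.63 g

Working volume: 1.17 L.
nickel chloride hexahydrate: 13 mg/L × 1.17 L = 15.21 mg
maltose monohydrate: 39.9 mmol/L × 360.3 g/mol × 1.17 L ÷ 1000 = 16.82 g
magnesium sulfate heptahydrate: 1.07 mmol/L × 246.5 g/mol × 1.17 L ÷ 1000 = 0.31 g
urea: 94.4 mmol/L × 60.06 g/mol × 1.17 L ÷ 1000 = 6.63 g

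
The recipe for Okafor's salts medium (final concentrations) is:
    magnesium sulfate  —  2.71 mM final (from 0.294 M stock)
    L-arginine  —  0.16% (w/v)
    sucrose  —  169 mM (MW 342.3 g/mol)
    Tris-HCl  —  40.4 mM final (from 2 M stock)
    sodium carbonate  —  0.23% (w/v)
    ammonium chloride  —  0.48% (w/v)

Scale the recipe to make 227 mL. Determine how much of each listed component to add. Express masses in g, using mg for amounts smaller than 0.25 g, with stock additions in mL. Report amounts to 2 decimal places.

magnesium sulfate 2.09 mL; L-arginine 0.36 g; sucrose 13.13 g; Tris-HCl 4.59 mL; sodium carbonate 0.52 g; ammonium chloride 1.09 g

Working volume: 227 mL = 0.227 L.
magnesium sulfate: dilute stock: 2.71 mM × 227 mL ÷ 294 mM = 2.09 mL
L-arginine: 0.16 g per 100 mL × 227 mL ÷ 100 = 0.36 g
sucrose: 169 mmol/L × 342.3 g/mol × 0.227 L ÷ 1000 = 13.13 g
Tris-HCl: C1V1 = C2V2 → 40.4 mM × 227 mL ÷ 2000 mM = 4.59 mL
sodium carbonate: 0.23 g per 100 mL × 227 mL ÷ 100 = 0.52 g
ammonium chloride: 0.48 g per 100 mL × 227 mL ÷ 100 = 1.09 g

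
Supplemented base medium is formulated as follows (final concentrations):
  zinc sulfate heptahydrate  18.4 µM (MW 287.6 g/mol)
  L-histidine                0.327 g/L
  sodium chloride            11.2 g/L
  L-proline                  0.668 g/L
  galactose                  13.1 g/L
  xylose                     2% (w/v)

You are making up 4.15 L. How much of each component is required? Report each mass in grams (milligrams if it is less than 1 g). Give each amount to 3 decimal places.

zinc sulfate heptahydrate 21.961 mg; L-histidine 1.357 g; sodium chloride 46.480 g; L-proline 2.772 g; galactose 54.365 g; xylose 83.000 g

Working volume: 4.15 L.
zinc sulfate heptahydrate: 18.4 µmol/L × 287.6 g/mol × 4.15 L ÷ 1000 = 21.961 mg
L-histidine: 0.327 g/L × 4.15 L = 1.357 g
sodium chloride: 11.2 g/L × 4.15 L = 46.480 g
L-proline: 0.668 g/L × 4.15 L = 2.772 g
galactose: 13.1 g/L × 4.15 L = 54.365 g
xylose: 2% w/v = 20 g/L → 20 × 4.15 L = 83.000 g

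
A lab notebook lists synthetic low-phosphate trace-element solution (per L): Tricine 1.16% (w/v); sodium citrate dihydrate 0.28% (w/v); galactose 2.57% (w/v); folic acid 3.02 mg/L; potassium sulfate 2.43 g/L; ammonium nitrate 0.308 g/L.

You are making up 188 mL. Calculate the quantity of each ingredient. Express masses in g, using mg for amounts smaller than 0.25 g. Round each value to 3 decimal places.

Scale factor relative to 1 L: 0.188.
Tricine: 1.16% w/v = 11.6 g/L → 11.6 × 0.188 L = 2.181 g
sodium citrate dihydrate: 0.28% w/v = 2.8 g/L → 2.8 × 0.188 L = 0.526 g
galactose: 2.57% w/v = 25.7 g/L → 25.7 × 0.188 L = 4.832 g
folic acid: 3.02 mg/L × 0.188 L = 0.568 mg
potassium sulfate: 2.43 g/L × 0.188 L = 0.457 g
ammonium nitrate: 0.308 g/L × 0.188 L = 0.057904 g = 57.904 mg

Tricine 2.181 g; sodium citrate dihydrate 0.526 g; galactose 4.832 g; folic acid 0.568 mg; potassium sulfate 0.457 g; ammonium nitrate 57.904 mg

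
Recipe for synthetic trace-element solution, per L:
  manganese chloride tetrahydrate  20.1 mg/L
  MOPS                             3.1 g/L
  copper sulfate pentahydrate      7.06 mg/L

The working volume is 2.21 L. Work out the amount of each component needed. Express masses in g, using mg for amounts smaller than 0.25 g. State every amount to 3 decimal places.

Working volume: 2.21 L.
manganese chloride tetrahydrate: 20.1 mg/L × 2.21 L = 44.421 mg
MOPS: 3.1 g/L × 2.21 L = 6.851 g
copper sulfate pentahydrate: 7.06 mg/L × 2.21 L = 15.603 mg

manganese chloride tetrahydrate 44.421 mg; MOPS 6.851 g; copper sulfate pentahydrate 15.603 mg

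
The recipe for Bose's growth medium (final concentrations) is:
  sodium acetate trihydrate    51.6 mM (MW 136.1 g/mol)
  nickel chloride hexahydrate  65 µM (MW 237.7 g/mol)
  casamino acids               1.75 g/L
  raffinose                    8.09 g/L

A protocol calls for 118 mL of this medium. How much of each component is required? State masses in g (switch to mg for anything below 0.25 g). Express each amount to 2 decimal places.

Target volume = 118 mL = 0.118 L.
sodium acetate trihydrate: 51.6 mmol/L × 136.1 g/mol × 0.118 L ÷ 1000 = 0.83 g
nickel chloride hexahydrate: 65 µmol/L × 237.7 g/mol × 0.118 L ÷ 1000 = 1.82 mg
casamino acids: 1.75 g/L × 0.118 L = 0.2065 g = 206.50 mg
raffinose: 8.09 g/L × 0.118 L = 0.95 g

sodium acetate trihydrate 0.83 g; nickel chloride hexahydrate 1.82 mg; casamino acids 206.50 mg; raffinose 0.95 g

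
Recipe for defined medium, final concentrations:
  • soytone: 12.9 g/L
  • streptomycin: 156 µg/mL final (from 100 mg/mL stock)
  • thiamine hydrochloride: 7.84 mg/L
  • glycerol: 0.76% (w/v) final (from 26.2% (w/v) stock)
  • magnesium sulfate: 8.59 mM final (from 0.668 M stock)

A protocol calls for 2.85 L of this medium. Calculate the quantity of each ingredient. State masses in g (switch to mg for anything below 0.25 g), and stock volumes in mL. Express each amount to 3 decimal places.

Working volume: 2.85 L.
soytone: 12.9 g/L × 2.85 L = 36.765 g
streptomycin: C1V1 = C2V2 → 156 µg/mL × 2850 mL ÷ 100000 µg/mL = 4.446 mL
thiamine hydrochloride: 7.84 mg/L × 2.85 L = 22.344 mg
glycerol: C1V1 = C2V2 → 0.76% ÷ 26.2% × 2850 mL = 82.672 mL
magnesium sulfate: C1V1 = C2V2 → 8.59 mM × 2850 mL ÷ 668 mM = 36.649 mL

soytone 36.765 g; streptomycin 4.446 mL; thiamine hydrochloride 22.344 mg; glycerol 82.672 mL; magnesium sulfate 36.649 mL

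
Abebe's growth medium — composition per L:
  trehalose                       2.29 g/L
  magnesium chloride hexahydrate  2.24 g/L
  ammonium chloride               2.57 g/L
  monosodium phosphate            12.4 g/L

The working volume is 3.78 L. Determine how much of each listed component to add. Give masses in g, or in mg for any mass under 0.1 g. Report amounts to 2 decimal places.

trehalose 8.66 g; magnesium chloride hexahydrate 8.47 g; ammonium chloride 9.71 g; monosodium phosphate 46.87 g

Scale factor relative to 1 L: 3.78.
trehalose: 2.29 g/L × 3.78 L = 8.66 g
magnesium chloride hexahydrate: 2.24 g/L × 3.78 L = 8.47 g
ammonium chloride: 2.57 g/L × 3.78 L = 9.71 g
monosodium phosphate: 12.4 g/L × 3.78 L = 46.87 g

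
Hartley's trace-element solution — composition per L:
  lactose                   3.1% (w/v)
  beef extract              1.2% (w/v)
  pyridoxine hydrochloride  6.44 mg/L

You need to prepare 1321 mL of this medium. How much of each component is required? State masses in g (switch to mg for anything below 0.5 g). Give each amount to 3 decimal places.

lactose 40.951 g; beef extract 15.852 g; pyridoxine hydrochloride 8.507 mg

Working volume: 1321 mL = 1.321 L.
lactose: 3.1% w/v = 31 g/L → 31 × 1.321 L = 40.951 g
beef extract: 1.2 g per 100 mL × 1321 mL ÷ 100 = 15.852 g
pyridoxine hydrochloride: 6.44 mg/L × 1.321 L = 8.507 mg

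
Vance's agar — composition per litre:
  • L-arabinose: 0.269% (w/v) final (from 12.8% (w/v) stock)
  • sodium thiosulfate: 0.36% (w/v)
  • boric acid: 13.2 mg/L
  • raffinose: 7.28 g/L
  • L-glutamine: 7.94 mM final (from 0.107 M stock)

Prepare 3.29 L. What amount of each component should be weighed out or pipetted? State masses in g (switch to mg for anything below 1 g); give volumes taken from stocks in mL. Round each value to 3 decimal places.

Scale factor relative to 1 L: 3.29.
L-arabinose: C1V1 = C2V2 → 0.269% ÷ 12.8% × 3290 mL = 69.141 mL
sodium thiosulfate: 0.36% w/v = 3.6 g/L → 3.6 × 3.29 L = 11.844 g
boric acid: 13.2 mg/L × 3.29 L = 43.428 mg
raffinose: 7.28 g/L × 3.29 L = 23.951 g
L-glutamine: C1V1 = C2V2 → 7.94 mM × 3290 mL ÷ 107 mM = 244.136 mL

L-arabinose 69.141 mL; sodium thiosulfate 11.844 g; boric acid 43.428 mg; raffinose 23.951 g; L-glutamine 244.136 mL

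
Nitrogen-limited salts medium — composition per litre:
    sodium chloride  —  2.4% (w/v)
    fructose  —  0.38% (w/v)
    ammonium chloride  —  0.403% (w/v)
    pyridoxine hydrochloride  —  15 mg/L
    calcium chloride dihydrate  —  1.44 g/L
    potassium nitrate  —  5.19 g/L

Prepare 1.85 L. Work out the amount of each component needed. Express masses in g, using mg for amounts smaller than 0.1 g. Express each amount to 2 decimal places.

sodium chloride 44.40 g; fructose 7.03 g; ammonium chloride 7.46 g; pyridoxine hydrochloride 27.75 mg; calcium chloride dihydrate 2.66 g; potassium nitrate 9.60 g

Scale factor relative to 1 L: 1.85.
sodium chloride: 2.4% w/v = 24 g/L → 24 × 1.85 L = 44.40 g
fructose: 0.38% w/v = 3.8 g/L → 3.8 × 1.85 L = 7.03 g
ammonium chloride: 0.403 g per 100 mL × 1850 mL ÷ 100 = 7.46 g
pyridoxine hydrochloride: 15 mg/L × 1.85 L = 27.75 mg
calcium chloride dihydrate: 1.44 g/L × 1.85 L = 2.66 g
potassium nitrate: 5.19 g/L × 1.85 L = 9.60 g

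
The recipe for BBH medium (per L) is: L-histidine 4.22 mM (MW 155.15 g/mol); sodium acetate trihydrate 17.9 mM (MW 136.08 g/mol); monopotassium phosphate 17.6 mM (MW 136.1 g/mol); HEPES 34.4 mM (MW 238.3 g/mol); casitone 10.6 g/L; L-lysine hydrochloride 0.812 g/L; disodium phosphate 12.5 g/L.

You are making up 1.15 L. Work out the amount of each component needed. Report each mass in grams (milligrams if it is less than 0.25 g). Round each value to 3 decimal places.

Scale factor relative to 1 L: 1.15.
L-histidine: 4.22 mmol/L × 155.15 g/mol × 1.15 L ÷ 1000 = 0.753 g
sodium acetate trihydrate: 17.9 mmol/L × 136.08 g/mol × 1.15 L ÷ 1000 = 2.801 g
monopotassium phosphate: 17.6 mmol/L × 136.1 g/mol × 1.15 L ÷ 1000 = 2.755 g
HEPES: 34.4 mmol/L × 238.3 g/mol × 1.15 L ÷ 1000 = 9.427 g
casitone: 10.6 g/L × 1.15 L = 12.190 g
L-lysine hydrochloride: 0.812 g/L × 1.15 L = 0.934 g
disodium phosphate: 12.5 g/L × 1.15 L = 14.375 g

L-histidine 0.753 g; sodium acetate trihydrate 2.801 g; monopotassium phosphate 2.755 g; HEPES 9.427 g; casitone 12.190 g; L-lysine hydrochloride 0.934 g; disodium phosphate 14.375 g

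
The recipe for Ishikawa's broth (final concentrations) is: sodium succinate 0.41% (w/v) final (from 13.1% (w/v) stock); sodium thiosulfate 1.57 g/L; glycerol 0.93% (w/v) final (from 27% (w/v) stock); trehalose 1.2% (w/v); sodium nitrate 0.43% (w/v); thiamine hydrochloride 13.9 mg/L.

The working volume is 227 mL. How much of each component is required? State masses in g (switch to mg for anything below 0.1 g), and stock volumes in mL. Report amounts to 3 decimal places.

sodium succinate 7.105 mL; sodium thiosulfate 0.356 g; glycerol 7.819 mL; trehalose 2.724 g; sodium nitrate 0.976 g; thiamine hydrochloride 3.155 mg

Target volume = 227 mL = 0.227 L.
sodium succinate: dilute stock: 0.41% ÷ 13.1% × 227 mL = 7.105 mL
sodium thiosulfate: 1.57 g/L × 0.227 L = 0.356 g
glycerol: V = C2·V2/C1 = 0.93% ÷ 27% × 227 mL = 7.819 mL
trehalose: 1.2 g per 100 mL × 227 mL ÷ 100 = 2.724 g
sodium nitrate: 0.43% w/v = 4.3 g/L → 4.3 × 0.227 L = 0.976 g
thiamine hydrochloride: 13.9 mg/L × 0.227 L = 3.155 mg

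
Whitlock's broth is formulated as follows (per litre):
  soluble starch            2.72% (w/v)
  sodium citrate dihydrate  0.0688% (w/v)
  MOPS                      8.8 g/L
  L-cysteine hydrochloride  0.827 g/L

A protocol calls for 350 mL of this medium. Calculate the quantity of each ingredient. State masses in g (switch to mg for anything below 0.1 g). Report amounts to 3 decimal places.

soluble starch 9.520 g; sodium citrate dihydrate 0.241 g; MOPS 3.080 g; L-cysteine hydrochloride 0.289 g

Scale factor relative to 1 L: 0.35.
soluble starch: 2.72% w/v = 27.2 g/L → 27.2 × 0.35 L = 9.520 g
sodium citrate dihydrate: 0.0688% w/v = 0.688 g/L → 0.688 × 0.35 L = 0.241 g
MOPS: 8.8 g/L × 0.35 L = 3.080 g
L-cysteine hydrochloride: 0.827 g/L × 0.35 L = 0.289 g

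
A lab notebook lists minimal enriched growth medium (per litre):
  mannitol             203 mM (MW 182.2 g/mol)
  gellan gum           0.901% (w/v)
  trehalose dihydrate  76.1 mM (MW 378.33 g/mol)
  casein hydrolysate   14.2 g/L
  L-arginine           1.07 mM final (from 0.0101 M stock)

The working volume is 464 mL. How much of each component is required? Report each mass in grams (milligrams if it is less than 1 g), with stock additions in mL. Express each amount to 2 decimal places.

Target volume = 464 mL = 0.464 L.
mannitol: 203 mmol/L × 182.2 g/mol × 0.464 L ÷ 1000 = 17.16 g
gellan gum: 0.901 g per 100 mL × 464 mL ÷ 100 = 4.18 g
trehalose dihydrate: 76.1 mmol/L × 378.33 g/mol × 0.464 L ÷ 1000 = 13.36 g
casein hydrolysate: 14.2 g/L × 0.464 L = 6.59 g
L-arginine: C1V1 = C2V2 → 1.07 mM × 464 mL ÷ 10.1 mM = 49.16 mL

mannitol 17.16 g; gellan gum 4.18 g; trehalose dihydrate 13.36 g; casein hydrolysate 6.59 g; L-arginine 49.16 mL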